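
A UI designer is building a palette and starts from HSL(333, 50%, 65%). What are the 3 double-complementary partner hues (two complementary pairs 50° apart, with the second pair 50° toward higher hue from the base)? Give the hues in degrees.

A rectangular tetradic uses two complementary pairs 50° apart: offsets 0°, 50°, 180°, 230°.
333 + 50 = 383 → 383 − 360 = 23°
333 + 180 = 513 → 513 − 360 = 153°
333 + 230 = 563 → 563 − 360 = 203°

23°, 153° and 203°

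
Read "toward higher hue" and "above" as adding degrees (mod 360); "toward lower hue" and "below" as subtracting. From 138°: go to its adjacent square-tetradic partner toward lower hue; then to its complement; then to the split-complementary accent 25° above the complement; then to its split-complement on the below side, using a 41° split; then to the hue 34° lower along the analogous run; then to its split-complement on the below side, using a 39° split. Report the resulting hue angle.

319°

square ↓ −90°: 138 − 90 = 48°
complement +180°: 48 + 180 = 228°
split-comp 25° ↑ +205°: 228 + 205 = 433 → 433 − 360 = 73°
split-comp 41° ↓ +139°: 73 + 139 = 212°
analog 34° ↓ −34°: 212 − 34 = 178°
split-comp 39° ↓ +141°: 178 + 141 = 319°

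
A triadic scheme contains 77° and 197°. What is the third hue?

A triad spaces three hues 120° apart.
The full set is {77°, 197°, 317°}.

317°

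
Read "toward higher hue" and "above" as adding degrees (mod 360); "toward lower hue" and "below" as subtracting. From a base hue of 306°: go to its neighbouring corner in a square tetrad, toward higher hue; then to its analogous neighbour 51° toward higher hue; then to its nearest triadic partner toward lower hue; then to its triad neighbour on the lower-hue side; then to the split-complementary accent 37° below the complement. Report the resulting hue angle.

350°

306 + 90 = 396 → 396 − 360 = 36°   (square ↑)
36 + 51 = 87°   (analog 51° ↑)
87 − 120 = -33 → -33 + 360 = 327°   (triadic ↓)
327 − 120 = 207°   (triadic ↓)
207 + 143 = 350°   (split-comp 37° ↓)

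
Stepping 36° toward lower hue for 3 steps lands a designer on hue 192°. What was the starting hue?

3 steps of 36° (toward lower hue) give a net shift of −108°.
Start = end − shift: 192 + 108 = 300°

300°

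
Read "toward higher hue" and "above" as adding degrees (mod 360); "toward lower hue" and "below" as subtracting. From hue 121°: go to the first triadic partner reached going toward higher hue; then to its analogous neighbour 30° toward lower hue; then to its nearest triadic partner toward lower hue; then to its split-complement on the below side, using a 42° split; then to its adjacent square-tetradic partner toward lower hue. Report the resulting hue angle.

121 + 120 = 241°   (triadic ↑)
241 − 30 = 211°   (analog 30° ↓)
211 − 120 = 91°   (triadic ↓)
91 + 138 = 229°   (split-comp 42° ↓)
229 − 90 = 139°   (square ↓)

139°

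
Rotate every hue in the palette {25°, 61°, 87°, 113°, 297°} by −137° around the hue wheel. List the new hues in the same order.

25 − 137 = -112 → -112 + 360 = 248°
61 − 137 = -76 → -76 + 360 = 284°
87 − 137 = -50 → -50 + 360 = 310°
113 − 137 = -24 → -24 + 360 = 336°
297 − 137 = 160°

248°, 284°, 310°, 336°, 160°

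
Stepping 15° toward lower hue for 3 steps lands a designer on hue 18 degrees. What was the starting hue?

3 steps of 15° (toward lower hue) give a net shift of −45°.
Start = end − shift: 18 + 45 = 63°

63°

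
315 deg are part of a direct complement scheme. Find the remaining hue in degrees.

The complement sits 180° across the wheel.
The full set through 315° is {135°, 315°}.
Given {315°}, the missing hue is 135°.

135°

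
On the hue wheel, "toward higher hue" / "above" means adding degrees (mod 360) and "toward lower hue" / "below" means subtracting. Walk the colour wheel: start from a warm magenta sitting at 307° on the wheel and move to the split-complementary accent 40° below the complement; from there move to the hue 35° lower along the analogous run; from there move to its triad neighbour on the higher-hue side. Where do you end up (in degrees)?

307 + 140 = 447 → 447 − 360 = 87°   (split-comp 40° ↓)
87 − 35 = 52°   (analog 35° ↓)
52 + 120 = 172°   (triadic ↑)

172°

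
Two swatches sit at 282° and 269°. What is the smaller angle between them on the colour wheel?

13°

|282 − 269| = 13.
13 ≤ 180, so the shorter arc is 13°.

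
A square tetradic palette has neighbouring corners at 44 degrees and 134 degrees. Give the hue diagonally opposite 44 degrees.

A square tetradic scheme places four hues 90° apart; opposite corners are 180° apart.
44 + 180 = 224°

224°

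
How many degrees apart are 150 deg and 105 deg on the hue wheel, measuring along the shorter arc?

45°

|150 − 105| = 45.
45 ≤ 180, so the shorter arc is 45°.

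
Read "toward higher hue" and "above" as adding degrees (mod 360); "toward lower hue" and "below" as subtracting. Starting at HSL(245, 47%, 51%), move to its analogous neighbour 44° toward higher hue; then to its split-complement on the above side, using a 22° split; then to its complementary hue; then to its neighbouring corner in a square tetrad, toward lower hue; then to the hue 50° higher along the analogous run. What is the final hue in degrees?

271°

+44° (analog 44° ↑): 245 + 44 = 289°
+202° (split-comp 22° ↑): 289 + 202 = 491 → 491 − 360 = 131°
+180° (complement): 131 + 180 = 311°
−90° (square ↓): 311 − 90 = 221°
+50° (analog 50° ↑): 221 + 50 = 271°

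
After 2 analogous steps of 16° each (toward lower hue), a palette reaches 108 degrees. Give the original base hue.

2 steps of 16° (toward lower hue) give a net shift of −32°.
Start = end − shift: 108 + 32 = 140°

140°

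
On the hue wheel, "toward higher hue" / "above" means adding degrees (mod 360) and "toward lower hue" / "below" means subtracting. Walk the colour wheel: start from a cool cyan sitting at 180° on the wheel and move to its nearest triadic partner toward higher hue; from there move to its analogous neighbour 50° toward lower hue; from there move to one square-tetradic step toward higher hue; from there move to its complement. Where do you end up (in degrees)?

triadic ↑ +120°: 180 + 120 = 300°
analog 50° ↓ −50°: 300 − 50 = 250°
square ↑ +90°: 250 + 90 = 340°
complement +180°: 340 + 180 = 520 → 520 − 360 = 160°

160°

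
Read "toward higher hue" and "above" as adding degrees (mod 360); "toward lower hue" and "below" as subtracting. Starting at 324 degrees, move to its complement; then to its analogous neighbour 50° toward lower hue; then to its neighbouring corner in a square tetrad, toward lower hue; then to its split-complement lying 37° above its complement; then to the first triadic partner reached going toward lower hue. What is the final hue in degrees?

324 + 180 = 504 → 504 − 360 = 144°   (complement)
144 − 50 = 94°   (analog 50° ↓)
94 − 90 = 4°   (square ↓)
4 + 217 = 221°   (split-comp 37° ↑)
221 − 120 = 101°   (triadic ↓)

101°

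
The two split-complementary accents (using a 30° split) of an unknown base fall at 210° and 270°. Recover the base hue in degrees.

60°

The accents sit 30° either side of the complement, so the complement is their short-arc midpoint on the wheel.
Short-arc midpoint of 210° and 270°: 240°.
Base is 180° from the complement: 240 − 180 = 60°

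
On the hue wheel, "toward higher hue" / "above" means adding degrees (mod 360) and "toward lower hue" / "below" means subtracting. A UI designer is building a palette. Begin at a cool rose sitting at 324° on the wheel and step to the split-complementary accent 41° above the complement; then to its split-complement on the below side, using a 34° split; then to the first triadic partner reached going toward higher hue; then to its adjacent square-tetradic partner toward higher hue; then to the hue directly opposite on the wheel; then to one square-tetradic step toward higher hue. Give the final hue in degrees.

+221° (split-comp 41° ↑): 324 + 221 = 545 → 545 − 360 = 185°
+146° (split-comp 34° ↓): 185 + 146 = 331°
+120° (triadic ↑): 331 + 120 = 451 → 451 − 360 = 91°
+90° (square ↑): 91 + 90 = 181°
+180° (complement): 181 + 180 = 361 → 361 − 360 = 1°
+90° (square ↑): 1 + 90 = 91°

91°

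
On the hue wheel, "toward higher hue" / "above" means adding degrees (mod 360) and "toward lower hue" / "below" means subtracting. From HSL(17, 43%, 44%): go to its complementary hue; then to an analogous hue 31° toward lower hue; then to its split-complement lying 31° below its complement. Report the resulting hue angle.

315°

17 + 180 = 197°   (complement)
197 − 31 = 166°   (analog 31° ↓)
166 + 149 = 315°   (split-comp 31° ↓)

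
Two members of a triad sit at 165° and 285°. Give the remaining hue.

45°

A triad spaces three hues 120° apart.
The full set is {45°, 165°, 285°}.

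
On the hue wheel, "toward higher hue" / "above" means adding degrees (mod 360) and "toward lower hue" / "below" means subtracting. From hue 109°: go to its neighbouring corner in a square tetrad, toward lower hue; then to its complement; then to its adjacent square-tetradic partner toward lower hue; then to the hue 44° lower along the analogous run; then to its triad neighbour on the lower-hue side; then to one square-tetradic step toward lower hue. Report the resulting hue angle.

−90° (square ↓): 109 − 90 = 19°
+180° (complement): 19 + 180 = 199°
−90° (square ↓): 199 − 90 = 109°
−44° (analog 44° ↓): 109 − 44 = 65°
−120° (triadic ↓): 65 − 120 = -55 → -55 + 360 = 305°
−90° (square ↓): 305 − 90 = 215°

215°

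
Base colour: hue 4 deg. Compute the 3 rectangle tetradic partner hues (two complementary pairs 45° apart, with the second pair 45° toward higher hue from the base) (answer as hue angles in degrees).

49°, 184° and 229°

A rectangular tetradic uses two complementary pairs 45° apart: offsets 0°, 45°, 180°, 225°.
4 + 45 = 49°
4 + 180 = 184°
4 + 225 = 229°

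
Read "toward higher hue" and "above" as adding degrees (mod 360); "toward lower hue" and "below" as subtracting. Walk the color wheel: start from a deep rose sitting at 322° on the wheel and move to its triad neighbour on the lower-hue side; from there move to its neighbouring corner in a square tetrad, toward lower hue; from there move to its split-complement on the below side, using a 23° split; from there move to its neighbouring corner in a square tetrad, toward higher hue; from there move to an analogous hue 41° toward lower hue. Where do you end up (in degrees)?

triadic ↓ −120°: 322 − 120 = 202°
square ↓ −90°: 202 − 90 = 112°
split-comp 23° ↓ +157°: 112 + 157 = 269°
square ↑ +90°: 269 + 90 = 359°
analog 41° ↓ −41°: 359 − 41 = 318°

318°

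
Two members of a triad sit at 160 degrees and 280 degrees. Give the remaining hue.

A triad spaces three hues 120° apart.
The full set is {40°, 160°, 280°}.

40°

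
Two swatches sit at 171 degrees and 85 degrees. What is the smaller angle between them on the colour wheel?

|171 − 85| = 86.
86 ≤ 180, so the shorter arc is 86°.

86°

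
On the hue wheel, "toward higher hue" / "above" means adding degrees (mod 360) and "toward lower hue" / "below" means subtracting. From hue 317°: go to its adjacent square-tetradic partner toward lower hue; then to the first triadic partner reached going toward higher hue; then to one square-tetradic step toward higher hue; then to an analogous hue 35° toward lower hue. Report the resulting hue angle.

42°

−90° (square ↓): 317 − 90 = 227°
+120° (triadic ↑): 227 + 120 = 347°
+90° (square ↑): 347 + 90 = 437 → 437 − 360 = 77°
−35° (analog 35° ↓): 77 − 35 = 42°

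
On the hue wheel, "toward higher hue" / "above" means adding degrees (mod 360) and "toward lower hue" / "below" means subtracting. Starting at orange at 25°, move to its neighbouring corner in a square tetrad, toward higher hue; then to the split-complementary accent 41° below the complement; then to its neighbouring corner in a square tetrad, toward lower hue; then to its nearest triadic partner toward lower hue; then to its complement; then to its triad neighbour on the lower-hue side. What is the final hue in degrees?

104°

square ↑ +90°: 25 + 90 = 115°
split-comp 41° ↓ +139°: 115 + 139 = 254°
square ↓ −90°: 254 − 90 = 164°
triadic ↓ −120°: 164 − 120 = 44°
complement +180°: 44 + 180 = 224°
triadic ↓ −120°: 224 − 120 = 104°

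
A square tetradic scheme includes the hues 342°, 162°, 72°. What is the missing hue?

A square tetradic scheme places four hues every 90°.
The full set through 72° is {72°, 162°, 252°, 342°}.
Given {72°, 162°, 342°}, the missing hue is 252°.

252°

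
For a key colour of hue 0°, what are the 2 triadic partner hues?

120° and 240°

A triad places three hues 120° apart.
0 + 120 = 120°
0 + 240 = 240°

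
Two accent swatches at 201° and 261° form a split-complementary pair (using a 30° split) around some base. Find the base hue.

51°

The accents sit 30° either side of the complement, so the complement is their short-arc midpoint on the wheel.
Short-arc midpoint of 201° and 261°: 231°.
Base is 180° from the complement: 231 − 180 = 51°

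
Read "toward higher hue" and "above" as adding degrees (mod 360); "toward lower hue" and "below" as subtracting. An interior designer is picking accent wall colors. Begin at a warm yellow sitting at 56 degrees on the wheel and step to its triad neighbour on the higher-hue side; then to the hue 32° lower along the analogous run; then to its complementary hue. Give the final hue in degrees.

56 + 120 = 176°   (triadic ↑)
176 − 32 = 144°   (analog 32° ↓)
144 + 180 = 324°   (complement)

324°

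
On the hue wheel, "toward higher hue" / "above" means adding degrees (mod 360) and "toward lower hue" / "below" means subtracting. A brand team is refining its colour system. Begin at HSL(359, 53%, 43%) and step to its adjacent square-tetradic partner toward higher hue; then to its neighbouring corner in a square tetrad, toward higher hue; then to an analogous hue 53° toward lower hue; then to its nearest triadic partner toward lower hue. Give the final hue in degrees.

6°

+90° (square ↑): 359 + 90 = 449 → 449 − 360 = 89°
+90° (square ↑): 89 + 90 = 179°
−53° (analog 53° ↓): 179 − 53 = 126°
−120° (triadic ↓): 126 − 120 = 6°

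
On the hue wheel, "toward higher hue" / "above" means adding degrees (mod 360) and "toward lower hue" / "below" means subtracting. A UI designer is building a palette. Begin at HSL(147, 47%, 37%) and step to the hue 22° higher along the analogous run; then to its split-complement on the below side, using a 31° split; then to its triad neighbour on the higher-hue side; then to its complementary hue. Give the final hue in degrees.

analog 22° ↑ +22°: 147 + 22 = 169°
split-comp 31° ↓ +149°: 169 + 149 = 318°
triadic ↑ +120°: 318 + 120 = 438 → 438 − 360 = 78°
complement +180°: 78 + 180 = 258°

258°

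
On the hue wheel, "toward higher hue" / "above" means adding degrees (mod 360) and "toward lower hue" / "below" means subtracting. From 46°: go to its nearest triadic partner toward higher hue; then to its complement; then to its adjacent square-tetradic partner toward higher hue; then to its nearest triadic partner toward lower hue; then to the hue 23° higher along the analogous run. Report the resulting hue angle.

339°

+120° (triadic ↑): 46 + 120 = 166°
+180° (complement): 166 + 180 = 346°
+90° (square ↑): 346 + 90 = 436 → 436 − 360 = 76°
−120° (triadic ↓): 76 − 120 = -44 → -44 + 360 = 316°
+23° (analog 23° ↑): 316 + 23 = 339°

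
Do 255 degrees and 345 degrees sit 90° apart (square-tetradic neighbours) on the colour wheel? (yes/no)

Angular distance: |255 − 345| = 90 = 90°.
90° apart (square-tetradic neighbours) requires 90°.

yes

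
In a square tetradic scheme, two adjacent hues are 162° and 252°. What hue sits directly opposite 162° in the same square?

342°

A square tetradic scheme places four hues 90° apart; opposite corners are 180° apart.
162 + 180 = 342°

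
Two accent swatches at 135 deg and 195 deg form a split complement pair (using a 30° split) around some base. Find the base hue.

345°

The accents sit 30° either side of the complement, so the complement is their short-arc midpoint on the wheel.
Short-arc midpoint of 135° and 195°: 165°.
Base is 180° from the complement: 165 − 180 = -15 → -15 + 360 = 345°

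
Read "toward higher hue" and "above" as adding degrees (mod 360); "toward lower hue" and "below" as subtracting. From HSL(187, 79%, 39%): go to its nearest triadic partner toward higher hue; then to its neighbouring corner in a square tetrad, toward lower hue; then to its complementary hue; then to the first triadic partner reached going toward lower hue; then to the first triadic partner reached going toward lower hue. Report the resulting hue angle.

157°

triadic ↑ +120°: 187 + 120 = 307°
square ↓ −90°: 307 − 90 = 217°
complement +180°: 217 + 180 = 397 → 397 − 360 = 37°
triadic ↓ −120°: 37 − 120 = -83 → -83 + 360 = 277°
triadic ↓ −120°: 277 − 120 = 157°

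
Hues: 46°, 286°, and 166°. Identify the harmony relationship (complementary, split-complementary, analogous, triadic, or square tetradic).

Sort the hues: 46°, 166°, 286°.
Successive gaps around the wheel: 120°, 120°, 120°.
Three hues equally spaced 120° apart form a triad.

triadic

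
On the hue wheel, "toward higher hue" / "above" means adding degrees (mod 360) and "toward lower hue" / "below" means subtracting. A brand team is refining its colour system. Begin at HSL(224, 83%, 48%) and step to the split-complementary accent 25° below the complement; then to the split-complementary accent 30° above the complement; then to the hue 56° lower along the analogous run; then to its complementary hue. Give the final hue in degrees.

353°

224 + 155 = 379 → 379 − 360 = 19°   (split-comp 25° ↓)
19 + 210 = 229°   (split-comp 30° ↑)
229 − 56 = 173°   (analog 56° ↓)
173 + 180 = 353°   (complement)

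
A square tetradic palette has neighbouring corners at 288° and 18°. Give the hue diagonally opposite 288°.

108°

A square tetradic scheme places four hues 90° apart; opposite corners are 180° apart.
288 + 180 = 468 → 468 − 360 = 108°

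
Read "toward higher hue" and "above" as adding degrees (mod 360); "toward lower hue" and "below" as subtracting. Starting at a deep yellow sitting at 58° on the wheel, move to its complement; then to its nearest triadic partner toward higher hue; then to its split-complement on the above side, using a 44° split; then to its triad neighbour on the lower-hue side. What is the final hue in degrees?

102°

complement +180°: 58 + 180 = 238°
triadic ↑ +120°: 238 + 120 = 358°
split-comp 44° ↑ +224°: 358 + 224 = 582 → 582 − 360 = 222°
triadic ↓ −120°: 222 − 120 = 102°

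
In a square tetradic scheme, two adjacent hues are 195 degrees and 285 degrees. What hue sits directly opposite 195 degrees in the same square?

A square tetradic scheme places four hues 90° apart; opposite corners are 180° apart.
195 + 180 = 375 → 375 − 360 = 15°

15°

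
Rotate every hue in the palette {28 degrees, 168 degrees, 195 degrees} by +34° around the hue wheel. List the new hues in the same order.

28 + 34 = 62°
168 + 34 = 202°
195 + 34 = 229°

62°, 202°, 229°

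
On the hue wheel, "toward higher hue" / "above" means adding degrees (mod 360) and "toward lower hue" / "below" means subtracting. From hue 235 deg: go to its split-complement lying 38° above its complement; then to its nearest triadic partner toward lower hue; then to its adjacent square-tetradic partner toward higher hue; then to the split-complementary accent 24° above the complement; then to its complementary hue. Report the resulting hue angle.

235 + 218 = 453 → 453 − 360 = 93°   (split-comp 38° ↑)
93 − 120 = -27 → -27 + 360 = 333°   (triadic ↓)
333 + 90 = 423 → 423 − 360 = 63°   (square ↑)
63 + 204 = 267°   (split-comp 24° ↑)
267 + 180 = 447 → 447 − 360 = 87°   (complement)

87°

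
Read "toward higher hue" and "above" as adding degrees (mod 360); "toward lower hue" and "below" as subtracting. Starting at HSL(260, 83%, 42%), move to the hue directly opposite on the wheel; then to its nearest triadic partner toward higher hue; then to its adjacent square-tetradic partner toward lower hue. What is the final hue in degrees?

complement +180°: 260 + 180 = 440 → 440 − 360 = 80°
triadic ↑ +120°: 80 + 120 = 200°
square ↓ −90°: 200 − 90 = 110°

110°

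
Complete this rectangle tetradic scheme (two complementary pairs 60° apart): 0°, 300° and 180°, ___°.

A rectangular tetradic uses two complementary pairs 60° apart: offsets 0°, 60°, 180°, 240°.
Among {0°, 180°, 300°}, 0° and 180° are a 180° pair.
The remaining hue 300° needs its own complement: 300 + 180 = 480 → 480 − 360 = 120°

120°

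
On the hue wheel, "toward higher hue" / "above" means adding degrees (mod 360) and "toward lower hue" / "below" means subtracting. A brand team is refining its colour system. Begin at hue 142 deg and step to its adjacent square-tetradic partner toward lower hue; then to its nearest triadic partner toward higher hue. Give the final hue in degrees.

square ↓ −90°: 142 − 90 = 52°
triadic ↑ +120°: 52 + 120 = 172°

172°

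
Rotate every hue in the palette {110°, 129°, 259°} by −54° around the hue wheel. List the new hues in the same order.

56°, 75°, 205°

110 − 54 = 56°
129 − 54 = 75°
259 − 54 = 205°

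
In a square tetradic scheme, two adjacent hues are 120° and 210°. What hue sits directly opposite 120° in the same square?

300°

A square tetradic scheme places four hues 90° apart; opposite corners are 180° apart.
120 + 180 = 300°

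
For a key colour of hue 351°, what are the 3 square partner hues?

81°, 171°, and 261°

A square tetradic scheme places four hues every 90°.
351 + 90 = 441 → 441 − 360 = 81°
351 + 180 = 531 → 531 − 360 = 171°
351 + 270 = 621 → 621 − 360 = 261°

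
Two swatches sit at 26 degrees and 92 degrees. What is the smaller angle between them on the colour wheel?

66°

|26 − 92| = 66.
66 ≤ 180, so the shorter arc is 66°.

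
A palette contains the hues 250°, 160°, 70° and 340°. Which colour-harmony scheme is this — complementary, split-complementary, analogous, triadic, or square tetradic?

square tetradic

Sort the hues: 70°, 160°, 250°, 340°.
Successive gaps around the wheel: 90°, 90°, 90°, 90°.
Four hues every 90° form a square tetradic scheme.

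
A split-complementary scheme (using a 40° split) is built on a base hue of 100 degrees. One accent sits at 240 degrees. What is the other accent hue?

Split-complementary hues sit 40° either side of the complement.
Complement of the base 100°: 100 + 180 = 280°
The given accent 240° is 40° one side of 280°; the other accent sits 40° the other side: 280 + 40 = 320°

320°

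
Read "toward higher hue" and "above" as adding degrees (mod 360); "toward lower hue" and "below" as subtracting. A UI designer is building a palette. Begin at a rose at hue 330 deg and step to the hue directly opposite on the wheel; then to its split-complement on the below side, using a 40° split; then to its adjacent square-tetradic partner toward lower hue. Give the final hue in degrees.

+180° (complement): 330 + 180 = 510 → 510 − 360 = 150°
+140° (split-comp 40° ↓): 150 + 140 = 290°
−90° (square ↓): 290 − 90 = 200°

200°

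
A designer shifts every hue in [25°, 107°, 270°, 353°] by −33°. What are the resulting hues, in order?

352°, 74°, 237°, 320°

25 − 33 = -8 → -8 + 360 = 352°
107 − 33 = 74°
270 − 33 = 237°
353 − 33 = 320°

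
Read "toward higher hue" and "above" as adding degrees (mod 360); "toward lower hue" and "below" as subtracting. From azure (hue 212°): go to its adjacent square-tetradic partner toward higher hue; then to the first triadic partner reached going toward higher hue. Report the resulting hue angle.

62°

square ↑ +90°: 212 + 90 = 302°
triadic ↑ +120°: 302 + 120 = 422 → 422 − 360 = 62°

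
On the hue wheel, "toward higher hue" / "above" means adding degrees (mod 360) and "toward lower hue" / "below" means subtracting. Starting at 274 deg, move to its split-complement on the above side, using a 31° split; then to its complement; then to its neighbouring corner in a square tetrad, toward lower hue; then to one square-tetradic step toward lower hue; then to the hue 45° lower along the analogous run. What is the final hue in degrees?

split-comp 31° ↑ +211°: 274 + 211 = 485 → 485 − 360 = 125°
complement +180°: 125 + 180 = 305°
square ↓ −90°: 305 − 90 = 215°
square ↓ −90°: 215 − 90 = 125°
analog 45° ↓ −45°: 125 − 45 = 80°

80°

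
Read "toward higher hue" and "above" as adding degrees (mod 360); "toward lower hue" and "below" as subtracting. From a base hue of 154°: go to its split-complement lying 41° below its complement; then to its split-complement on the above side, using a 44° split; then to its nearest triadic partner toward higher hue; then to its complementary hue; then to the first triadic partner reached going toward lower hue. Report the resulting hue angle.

154 + 139 = 293°   (split-comp 41° ↓)
293 + 224 = 517 → 517 − 360 = 157°   (split-comp 44° ↑)
157 + 120 = 277°   (triadic ↑)
277 + 180 = 457 → 457 − 360 = 97°   (complement)
97 − 120 = -23 → -23 + 360 = 337°   (triadic ↓)

337°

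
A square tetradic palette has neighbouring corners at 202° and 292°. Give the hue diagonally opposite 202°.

22°

A square tetradic scheme places four hues 90° apart; opposite corners are 180° apart.
202 + 180 = 382 → 382 − 360 = 22°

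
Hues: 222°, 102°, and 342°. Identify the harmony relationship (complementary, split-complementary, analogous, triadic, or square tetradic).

triadic

Sort the hues: 102°, 222°, 342°.
Successive gaps around the wheel: 120°, 120°, 120°.
Three hues equally spaced 120° apart form a triad.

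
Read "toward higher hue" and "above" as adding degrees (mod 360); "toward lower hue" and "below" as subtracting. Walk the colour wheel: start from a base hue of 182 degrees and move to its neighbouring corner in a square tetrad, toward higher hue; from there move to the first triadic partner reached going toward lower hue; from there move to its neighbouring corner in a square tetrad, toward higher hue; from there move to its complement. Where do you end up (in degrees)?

+90° (square ↑): 182 + 90 = 272°
−120° (triadic ↓): 272 − 120 = 152°
+90° (square ↑): 152 + 90 = 242°
+180° (complement): 242 + 180 = 422 → 422 − 360 = 62°

62°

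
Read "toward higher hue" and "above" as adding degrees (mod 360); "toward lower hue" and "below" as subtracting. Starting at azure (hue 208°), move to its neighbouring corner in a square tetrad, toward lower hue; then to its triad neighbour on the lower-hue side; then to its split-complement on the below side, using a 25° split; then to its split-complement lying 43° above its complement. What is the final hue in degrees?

16°

−90° (square ↓): 208 − 90 = 118°
−120° (triadic ↓): 118 − 120 = -2 → -2 + 360 = 358°
+155° (split-comp 25° ↓): 358 + 155 = 513 → 513 − 360 = 153°
+223° (split-comp 43° ↑): 153 + 223 = 376 → 376 − 360 = 16°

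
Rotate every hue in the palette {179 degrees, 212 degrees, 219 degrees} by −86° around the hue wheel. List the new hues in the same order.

93°, 126°, 133°

179 − 86 = 93°
212 − 86 = 126°
219 − 86 = 133°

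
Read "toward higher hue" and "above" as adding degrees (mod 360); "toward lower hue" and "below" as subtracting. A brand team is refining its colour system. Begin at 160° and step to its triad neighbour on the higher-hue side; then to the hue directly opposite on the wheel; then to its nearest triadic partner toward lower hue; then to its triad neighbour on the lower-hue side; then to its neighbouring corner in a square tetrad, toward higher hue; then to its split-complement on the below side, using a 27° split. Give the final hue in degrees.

103°

+120° (triadic ↑): 160 + 120 = 280°
+180° (complement): 280 + 180 = 460 → 460 − 360 = 100°
−120° (triadic ↓): 100 − 120 = -20 → -20 + 360 = 340°
−120° (triadic ↓): 340 − 120 = 220°
+90° (square ↑): 220 + 90 = 310°
+153° (split-comp 27° ↓): 310 + 153 = 463 → 463 − 360 = 103°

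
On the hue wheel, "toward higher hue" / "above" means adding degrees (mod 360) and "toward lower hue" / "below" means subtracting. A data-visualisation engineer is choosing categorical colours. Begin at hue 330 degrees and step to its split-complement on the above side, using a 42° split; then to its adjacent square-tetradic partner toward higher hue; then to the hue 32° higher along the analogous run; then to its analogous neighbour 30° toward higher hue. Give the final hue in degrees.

344°

split-comp 42° ↑ +222°: 330 + 222 = 552 → 552 − 360 = 192°
square ↑ +90°: 192 + 90 = 282°
analog 32° ↑ +32°: 282 + 32 = 314°
analog 30° ↑ +30°: 314 + 30 = 344°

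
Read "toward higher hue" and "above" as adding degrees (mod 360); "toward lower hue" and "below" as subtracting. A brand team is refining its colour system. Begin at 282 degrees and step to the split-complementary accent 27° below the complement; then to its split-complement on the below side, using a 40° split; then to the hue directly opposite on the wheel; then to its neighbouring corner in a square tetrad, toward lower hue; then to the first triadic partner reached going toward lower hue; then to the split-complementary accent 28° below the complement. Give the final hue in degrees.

337°

+153° (split-comp 27° ↓): 282 + 153 = 435 → 435 − 360 = 75°
+140° (split-comp 40° ↓): 75 + 140 = 215°
+180° (complement): 215 + 180 = 395 → 395 − 360 = 35°
−90° (square ↓): 35 − 90 = -55 → -55 + 360 = 305°
−120° (triadic ↓): 305 − 120 = 185°
+152° (split-comp 28° ↓): 185 + 152 = 337°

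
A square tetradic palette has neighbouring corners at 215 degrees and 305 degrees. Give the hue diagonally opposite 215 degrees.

35°

A square tetradic scheme places four hues 90° apart; opposite corners are 180° apart.
215 + 180 = 395 → 395 − 360 = 35°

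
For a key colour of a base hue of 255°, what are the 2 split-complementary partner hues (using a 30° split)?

Split-complementary hues sit 30° either side of the complement.
Complement of 255°: 255 + 180 = 435 → 435 − 360 = 75°
75 − 30 = 45°
75 + 30 = 105°

45° and 105°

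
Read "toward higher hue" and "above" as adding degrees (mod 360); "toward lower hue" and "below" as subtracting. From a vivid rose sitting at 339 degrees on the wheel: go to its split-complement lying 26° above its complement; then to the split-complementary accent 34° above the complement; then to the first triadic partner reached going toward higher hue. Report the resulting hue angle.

339 + 206 = 545 → 545 − 360 = 185°   (split-comp 26° ↑)
185 + 214 = 399 → 399 − 360 = 39°   (split-comp 34° ↑)
39 + 120 = 159°   (triadic ↑)

159°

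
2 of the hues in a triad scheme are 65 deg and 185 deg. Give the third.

305°

A triad places three hues 120° apart.
The full set through 65° is {65°, 185°, 305°}.
Given {65°, 185°}, the missing hue is 305°.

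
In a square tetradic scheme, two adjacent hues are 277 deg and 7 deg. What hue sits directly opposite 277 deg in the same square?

A square tetradic scheme places four hues 90° apart; opposite corners are 180° apart.
277 + 180 = 457 → 457 − 360 = 97°

97°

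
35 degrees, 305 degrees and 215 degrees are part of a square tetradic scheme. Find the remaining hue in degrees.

A square tetradic scheme places four hues every 90°.
The full set through 35° is {35°, 125°, 215°, 305°}.
Given {35°, 215°, 305°}, the missing hue is 125°.

125°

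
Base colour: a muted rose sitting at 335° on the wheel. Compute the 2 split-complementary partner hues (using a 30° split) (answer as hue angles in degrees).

125° and 185°

Complement of 335°: 335 + 180 = 515 → 515 − 360 = 155°
155 − 30 = 125°
155 + 30 = 185°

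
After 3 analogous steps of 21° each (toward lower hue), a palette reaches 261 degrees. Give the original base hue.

324°

3 steps of 21° (toward lower hue) give a net shift of −63°.
Start = end − shift: 261 + 63 = 324°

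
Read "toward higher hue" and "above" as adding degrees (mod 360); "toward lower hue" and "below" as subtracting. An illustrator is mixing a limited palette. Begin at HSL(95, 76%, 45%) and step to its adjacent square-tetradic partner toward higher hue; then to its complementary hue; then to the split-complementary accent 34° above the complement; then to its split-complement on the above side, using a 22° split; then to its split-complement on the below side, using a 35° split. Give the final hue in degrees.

206°

square ↑ +90°: 95 + 90 = 185°
complement +180°: 185 + 180 = 365 → 365 − 360 = 5°
split-comp 34° ↑ +214°: 5 + 214 = 219°
split-comp 22° ↑ +202°: 219 + 202 = 421 → 421 − 360 = 61°
split-comp 35° ↓ +145°: 61 + 145 = 206°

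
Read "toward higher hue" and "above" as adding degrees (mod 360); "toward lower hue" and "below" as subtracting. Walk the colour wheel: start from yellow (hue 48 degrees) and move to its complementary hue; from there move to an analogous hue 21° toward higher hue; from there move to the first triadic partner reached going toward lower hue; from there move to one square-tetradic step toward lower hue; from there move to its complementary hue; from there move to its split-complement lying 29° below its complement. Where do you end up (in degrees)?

48 + 180 = 228°   (complement)
228 + 21 = 249°   (analog 21° ↑)
249 − 120 = 129°   (triadic ↓)
129 − 90 = 39°   (square ↓)
39 + 180 = 219°   (complement)
219 + 151 = 370 → 370 − 360 = 10°   (split-comp 29° ↓)

10°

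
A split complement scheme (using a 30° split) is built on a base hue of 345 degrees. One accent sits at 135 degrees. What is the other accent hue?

195°

Split-complementary hues sit 30° either side of the complement.
Complement of the base 345°: 345 + 180 = 525 → 525 − 360 = 165°
The given accent 135° is 30° one side of 165°; the other accent sits 30° the other side: 165 + 30 = 195°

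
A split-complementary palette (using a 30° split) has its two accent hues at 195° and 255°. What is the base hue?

45°

The accents sit 30° either side of the complement, so the complement is their short-arc midpoint on the wheel.
Short-arc midpoint of 195° and 255°: 225°.
Base is 180° from the complement: 225 − 180 = 45°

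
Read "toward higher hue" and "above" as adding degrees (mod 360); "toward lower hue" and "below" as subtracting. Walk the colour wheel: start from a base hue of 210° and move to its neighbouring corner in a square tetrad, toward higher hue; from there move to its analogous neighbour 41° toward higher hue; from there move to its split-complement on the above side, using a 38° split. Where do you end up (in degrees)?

199°

+90° (square ↑): 210 + 90 = 300°
+41° (analog 41° ↑): 300 + 41 = 341°
+218° (split-comp 38° ↑): 341 + 218 = 559 → 559 − 360 = 199°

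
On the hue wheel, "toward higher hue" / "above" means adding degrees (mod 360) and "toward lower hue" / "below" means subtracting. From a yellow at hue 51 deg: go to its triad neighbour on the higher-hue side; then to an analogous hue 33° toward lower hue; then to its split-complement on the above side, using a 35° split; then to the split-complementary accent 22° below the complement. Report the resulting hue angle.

51 + 120 = 171°   (triadic ↑)
171 − 33 = 138°   (analog 33° ↓)
138 + 215 = 353°   (split-comp 35° ↑)
353 + 158 = 511 → 511 − 360 = 151°   (split-comp 22° ↓)

151°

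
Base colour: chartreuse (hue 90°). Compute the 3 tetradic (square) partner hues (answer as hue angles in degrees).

A square tetradic scheme places four hues every 90°.
90 + 90 = 180°
90 + 180 = 270°
90 + 270 = 360 → 360 − 360 = 0°

180°, 270° and 0°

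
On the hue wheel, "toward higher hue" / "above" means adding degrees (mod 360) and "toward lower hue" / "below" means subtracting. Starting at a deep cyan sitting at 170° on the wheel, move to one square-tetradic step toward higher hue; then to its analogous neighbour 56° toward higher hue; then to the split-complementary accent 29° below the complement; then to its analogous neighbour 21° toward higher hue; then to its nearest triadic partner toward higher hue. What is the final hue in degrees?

248°

square ↑ +90°: 170 + 90 = 260°
analog 56° ↑ +56°: 260 + 56 = 316°
split-comp 29° ↓ +151°: 316 + 151 = 467 → 467 − 360 = 107°
analog 21° ↑ +21°: 107 + 21 = 128°
triadic ↑ +120°: 128 + 120 = 248°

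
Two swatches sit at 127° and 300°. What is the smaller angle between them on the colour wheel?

|127 − 300| = 173.
173 ≤ 180, so the shorter arc is 173°.

173°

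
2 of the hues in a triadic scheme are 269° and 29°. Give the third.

A triad places three hues 120° apart.
The full set through 29° is {29°, 149°, 269°}.
Given {29°, 269°}, the missing hue is 149°.

149°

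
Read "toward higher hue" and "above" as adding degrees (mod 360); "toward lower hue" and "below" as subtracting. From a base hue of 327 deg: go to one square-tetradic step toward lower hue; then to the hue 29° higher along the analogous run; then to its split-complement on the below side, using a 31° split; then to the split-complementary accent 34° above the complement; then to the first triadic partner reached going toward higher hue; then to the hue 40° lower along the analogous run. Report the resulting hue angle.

square ↓ −90°: 327 − 90 = 237°
analog 29° ↑ +29°: 237 + 29 = 266°
split-comp 31° ↓ +149°: 266 + 149 = 415 → 415 − 360 = 55°
split-comp 34° ↑ +214°: 55 + 214 = 269°
triadic ↑ +120°: 269 + 120 = 389 → 389 − 360 = 29°
analog 40° ↓ −40°: 29 − 40 = -11 → -11 + 360 = 349°

349°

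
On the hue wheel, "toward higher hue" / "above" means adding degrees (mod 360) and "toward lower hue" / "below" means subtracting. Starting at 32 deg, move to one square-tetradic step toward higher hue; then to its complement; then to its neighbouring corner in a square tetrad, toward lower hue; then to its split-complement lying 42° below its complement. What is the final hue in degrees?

350°

+90° (square ↑): 32 + 90 = 122°
+180° (complement): 122 + 180 = 302°
−90° (square ↓): 302 − 90 = 212°
+138° (split-comp 42° ↓): 212 + 138 = 350°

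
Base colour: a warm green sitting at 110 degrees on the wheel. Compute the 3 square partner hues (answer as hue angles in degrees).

200°, 290° and 20°

A square tetradic scheme places four hues every 90°.
110 + 90 = 200°
110 + 180 = 290°
110 + 270 = 380 → 380 − 360 = 20°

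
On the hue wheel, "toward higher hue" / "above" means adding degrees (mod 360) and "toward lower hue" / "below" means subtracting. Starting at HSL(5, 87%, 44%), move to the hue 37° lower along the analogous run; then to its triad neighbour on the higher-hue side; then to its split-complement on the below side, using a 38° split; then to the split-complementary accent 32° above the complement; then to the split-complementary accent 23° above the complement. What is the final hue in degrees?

−37° (analog 37° ↓): 5 − 37 = -32 → -32 + 360 = 328°
+120° (triadic ↑): 328 + 120 = 448 → 448 − 360 = 88°
+142° (split-comp 38° ↓): 88 + 142 = 230°
+212° (split-comp 32° ↑): 230 + 212 = 442 → 442 − 360 = 82°
+203° (split-comp 23° ↑): 82 + 203 = 285°

285°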